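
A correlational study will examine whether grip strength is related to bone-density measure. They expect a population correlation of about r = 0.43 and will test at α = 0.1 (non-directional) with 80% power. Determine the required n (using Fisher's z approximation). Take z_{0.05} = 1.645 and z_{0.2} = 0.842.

Fisher's z: C = ½·ln((1+r)/(1−r)) = ½·ln(2.5088) = 0.4599.
n = ((z_{α/2} + z_β)/C)² + 3.
(1.645 + 0.842) / 0.4599 = 2.487 / 0.4599 = 5.408.
n = 5.408² + 3 = 29.24 + 3 = 32.2.
Round up.

n = 33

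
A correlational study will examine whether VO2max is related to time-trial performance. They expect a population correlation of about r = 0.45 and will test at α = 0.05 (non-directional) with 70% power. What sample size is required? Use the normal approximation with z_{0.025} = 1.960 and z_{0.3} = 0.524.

n = 30

Fisher's z: C = ½·ln((1+r)/(1−r)) = ½·ln(2.6364) = 0.4847.
n = ((z_{α/2} + z_β)/C)² + 3.
(1.960 + 0.524) / 0.4847 = 2.484 / 0.4847 = 5.125.
n = 5.125² + 3 = 26.26 + 3 = 29.3.
Round up.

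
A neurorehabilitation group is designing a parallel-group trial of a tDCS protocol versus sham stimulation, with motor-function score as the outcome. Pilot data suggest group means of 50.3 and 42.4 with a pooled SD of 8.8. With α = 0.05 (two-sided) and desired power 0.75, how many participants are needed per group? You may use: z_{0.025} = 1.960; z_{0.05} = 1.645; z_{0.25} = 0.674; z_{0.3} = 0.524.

Cohen's d = |M₁ − M₂| / SD_pooled = |50.3 − 42.4| / 8.8 = 7.9 / 8.8 = 0.898.
For two independent groups with equal n: n = 2·((z_{α/2} + z_β) / d)².
z_{α/2} + z_β = 1.960 + 0.674 = 2.634.
n = 2 × (2.634 / 0.898)² = 2 × 2.933² = 2 × 8.60 = 17.2.
Round up to the next whole participant.

n = 18 per group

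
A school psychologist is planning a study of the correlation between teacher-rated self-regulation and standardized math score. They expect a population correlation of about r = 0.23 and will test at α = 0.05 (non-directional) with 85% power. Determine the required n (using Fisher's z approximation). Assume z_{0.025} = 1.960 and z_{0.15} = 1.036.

n = 167

Fisher's z: C = ½·ln((1+r)/(1−r)) = ½·ln(1.5974) = 0.2342.
n = ((z_{α/2} + z_β)/C)² + 3.
(1.960 + 1.036) / 0.2342 = 2.996 / 0.2342 = 12.792.
n = 12.792² + 3 = 163.65 + 3 = 166.6.
Round up.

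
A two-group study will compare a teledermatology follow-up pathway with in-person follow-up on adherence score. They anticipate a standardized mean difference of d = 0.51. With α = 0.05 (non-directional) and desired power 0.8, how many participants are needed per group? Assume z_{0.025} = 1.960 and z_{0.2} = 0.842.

For two independent groups with equal n: n = 2·((z_{α/2} + z_β) / d)².
z_{α/2} + z_β = 1.960 + 0.842 = 2.802.
n = 2 × (2.802 / 0.51)² = 2 × 5.494² = 2 × 30.19 = 60.4.
Round up to the next whole participant.

n = 61 per group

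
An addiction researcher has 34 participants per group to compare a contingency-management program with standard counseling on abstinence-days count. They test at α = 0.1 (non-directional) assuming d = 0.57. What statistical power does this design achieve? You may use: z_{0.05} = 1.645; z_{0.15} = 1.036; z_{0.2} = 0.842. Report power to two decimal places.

power ≈ 0.76

For two equal groups, power = Φ(d·√(n/2) − z_{α/2}).
d·√(n/2) = 0.57 × √(34/2) = 0.57 × 4.123 = 2.350.
z_β = 2.350 − 1.645 = 0.705.
Power = Φ(0.705) = 0.760.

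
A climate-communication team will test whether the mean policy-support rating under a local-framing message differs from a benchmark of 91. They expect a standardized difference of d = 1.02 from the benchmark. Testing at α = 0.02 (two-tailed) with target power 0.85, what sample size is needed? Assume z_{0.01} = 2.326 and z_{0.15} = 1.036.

For a one-sample test: n = ((z_{α/2} + z_β) / d)².
z_{α/2} + z_β = 2.326 + 1.036 = 3.362.
n = (3.362 / 1.02)² = 3.296² = 10.86.
Round up.

n = 11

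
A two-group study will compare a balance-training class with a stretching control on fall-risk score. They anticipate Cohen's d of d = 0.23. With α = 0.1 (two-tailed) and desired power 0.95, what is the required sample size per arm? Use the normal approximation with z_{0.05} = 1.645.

n = 410 per group

For two independent groups with equal n: n = 2·((z_{α/2} + z_β) / d)².
z_{α/2} + z_β = 1.645 + 1.645 = 3.290.
n = 2 × (3.290 / 0.23)² = 2 × 14.304² = 2 × 204.61 = 409.2.
Round up to the next whole participant.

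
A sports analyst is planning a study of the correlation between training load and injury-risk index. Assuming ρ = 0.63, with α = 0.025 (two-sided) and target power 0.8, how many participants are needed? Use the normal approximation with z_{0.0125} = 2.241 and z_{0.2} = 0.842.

n = 21

Fisher's z: C = ½·ln((1+r)/(1−r)) = ½·ln(4.4054) = 0.7414.
n = ((z_{α/2} + z_β)/C)² + 3.
(2.241 + 0.842) / 0.7414 = 3.083 / 0.7414 = 4.158.
n = 4.158² + 3 = 17.29 + 3 = 20.3.
Round up.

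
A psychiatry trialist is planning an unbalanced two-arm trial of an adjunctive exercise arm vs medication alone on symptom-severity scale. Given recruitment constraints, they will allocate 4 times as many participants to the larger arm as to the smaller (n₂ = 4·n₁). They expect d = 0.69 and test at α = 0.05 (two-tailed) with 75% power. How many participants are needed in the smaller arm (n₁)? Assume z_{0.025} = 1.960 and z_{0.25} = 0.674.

With allocation ratio k = n₂/n₁ = 4, Var(x̄₁−x̄₂) = σ²(1/n₁ + 1/(k·n₁)) = σ²·(k+1)/(k·n₁).
So n₁ = (1 + 1/k)·((z_{α/2} + z_β)/d)² = 1.250 × (2.634/0.69)².
n₁ = 1.250 × 14.57 = 18.2.
Round up: n₁ = 19, giving n₂ = 4 × 19 = 76.

n₁ = 19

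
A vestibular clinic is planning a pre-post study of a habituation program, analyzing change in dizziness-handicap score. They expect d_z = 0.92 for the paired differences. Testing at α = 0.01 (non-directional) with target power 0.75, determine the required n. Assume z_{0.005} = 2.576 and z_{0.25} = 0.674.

n = 13 pairs

For a paired (one-sample on differences) test: n = ((z_{α/2} + z_β) / d)².
z_{α/2} + z_β = 2.576 + 0.674 = 3.250.
n = (3.250 / 0.92)² = 3.533² = 12.48.
Round up.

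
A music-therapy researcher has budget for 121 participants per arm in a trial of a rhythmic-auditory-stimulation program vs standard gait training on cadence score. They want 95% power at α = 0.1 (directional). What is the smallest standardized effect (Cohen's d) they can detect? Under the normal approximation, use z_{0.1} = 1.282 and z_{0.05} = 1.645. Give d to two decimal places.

For two independent groups of n = 121 each: d_min = (z_{α} + z_β)·√(2/n).
z-sum = 1.282 + 1.645 = 2.927.
d_min = 2.927 × √(2/121) = 2.927 × 0.1286 = 0.376.

d_min ≈ 0.38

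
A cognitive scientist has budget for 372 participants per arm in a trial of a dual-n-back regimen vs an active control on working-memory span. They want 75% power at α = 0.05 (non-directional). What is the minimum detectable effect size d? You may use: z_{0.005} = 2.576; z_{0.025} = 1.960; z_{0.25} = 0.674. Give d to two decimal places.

d_min ≈ 0.19

For two independent groups of n = 372 each: d_min = (z_{α/2} + z_β)·√(2/n).
z-sum = 1.960 + 0.674 = 2.634.
d_min = 2.634 × √(2/372) = 2.634 × 0.0733 = 0.193.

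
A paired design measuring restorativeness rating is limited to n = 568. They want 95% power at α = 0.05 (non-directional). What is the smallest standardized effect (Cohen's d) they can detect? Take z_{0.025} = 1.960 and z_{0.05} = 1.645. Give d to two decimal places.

d_min ≈ 0.15

For a single sample (or paired design) of n = 568: d_min = (z_{α/2} + z_β)/√n.
z-sum = 1.960 + 1.645 = 3.605.
d_min = 3.605 / √568 = 3.605 / 23.833 = 0.151.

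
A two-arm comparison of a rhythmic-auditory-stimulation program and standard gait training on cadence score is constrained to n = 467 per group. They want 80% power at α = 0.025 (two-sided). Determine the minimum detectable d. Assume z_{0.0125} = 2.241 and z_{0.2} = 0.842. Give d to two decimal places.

For two independent groups of n = 467 each: d_min = (z_{α/2} + z_β)·√(2/n).
z-sum = 2.241 + 0.842 = 3.083.
d_min = 3.083 × √(2/467) = 3.083 × 0.0654 = 0.202.

d_min ≈ 0.20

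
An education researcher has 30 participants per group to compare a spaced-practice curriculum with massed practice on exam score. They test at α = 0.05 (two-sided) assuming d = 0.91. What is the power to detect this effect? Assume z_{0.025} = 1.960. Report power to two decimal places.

power ≈ 0.94

For two equal groups, power = Φ(d·√(n/2) − z_{α/2}).
d·√(n/2) = 0.91 × √(30/2) = 0.91 × 3.873 = 3.524.
z_β = 3.524 − 1.960 = 1.564.
Power = Φ(1.564) = 0.941.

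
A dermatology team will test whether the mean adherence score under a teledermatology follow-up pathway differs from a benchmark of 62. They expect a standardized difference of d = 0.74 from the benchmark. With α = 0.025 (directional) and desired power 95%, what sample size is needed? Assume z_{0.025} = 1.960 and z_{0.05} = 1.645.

n = 24

For a one-sample test: n = ((z_{α} + z_β) / d)².
z_{α} + z_β = 1.960 + 1.645 = 3.605.
n = (3.605 / 0.74)² = 4.872² = 23.73.
Round up.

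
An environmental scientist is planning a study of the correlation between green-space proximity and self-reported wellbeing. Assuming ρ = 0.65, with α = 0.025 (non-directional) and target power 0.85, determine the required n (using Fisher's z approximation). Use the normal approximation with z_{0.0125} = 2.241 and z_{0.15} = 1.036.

Fisher's z: C = ½·ln((1+r)/(1−r)) = ½·ln(4.7143) = 0.7753.
n = ((z_{α/2} + z_β)/C)² + 3.
(2.241 + 1.036) / 0.7753 = 3.277 / 0.7753 = 4.227.
n = 4.227² + 3 = 17.87 + 3 = 20.9.
Round up.

n = 21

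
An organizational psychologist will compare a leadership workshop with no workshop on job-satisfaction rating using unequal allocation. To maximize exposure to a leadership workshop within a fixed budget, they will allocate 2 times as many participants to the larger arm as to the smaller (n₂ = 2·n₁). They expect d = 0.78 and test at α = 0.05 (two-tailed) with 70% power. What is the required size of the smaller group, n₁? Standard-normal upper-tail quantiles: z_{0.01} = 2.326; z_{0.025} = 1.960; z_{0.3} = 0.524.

n₁ = 16

With allocation ratio k = n₂/n₁ = 2, Var(x̄₁−x̄₂) = σ²(1/n₁ + 1/(k·n₁)) = σ²·(k+1)/(k·n₁).
So n₁ = (1 + 1/k)·((z_{α/2} + z_β)/d)² = 1.500 × (2.484/0.78)².
n₁ = 1.500 × 10.14 = 15.2.
Round up: n₁ = 16, giving n₂ = 2 × 16 = 32.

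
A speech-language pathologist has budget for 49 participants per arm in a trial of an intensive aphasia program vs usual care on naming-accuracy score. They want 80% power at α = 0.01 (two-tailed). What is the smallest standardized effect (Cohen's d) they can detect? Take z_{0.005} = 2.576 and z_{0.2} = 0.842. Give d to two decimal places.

d_min ≈ 0.69

For two independent groups of n = 49 each: d_min = (z_{α/2} + z_β)·√(2/n).
z-sum = 2.576 + 0.842 = 3.418.
d_min = 3.418 × √(2/49) = 3.418 × 0.2020 = 0.691.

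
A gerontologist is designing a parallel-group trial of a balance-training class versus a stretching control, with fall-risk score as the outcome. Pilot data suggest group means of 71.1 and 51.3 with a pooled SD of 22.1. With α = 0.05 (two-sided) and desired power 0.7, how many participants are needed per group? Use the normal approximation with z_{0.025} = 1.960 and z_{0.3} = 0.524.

Cohen's d = |M₁ − M₂| / SD_pooled = |71.1 − 51.3| / 22.1 = 19.8 / 22.1 = 0.896.
For two independent groups with equal n: n = 2·((z_{α/2} + z_β) / d)².
z_{α/2} + z_β = 1.960 + 0.524 = 2.484.
n = 2 × (2.484 / 0.896)² = 2 × 2.772² = 2 × 7.69 = 15.4.
Round up to the next whole participant.

n = 16 per group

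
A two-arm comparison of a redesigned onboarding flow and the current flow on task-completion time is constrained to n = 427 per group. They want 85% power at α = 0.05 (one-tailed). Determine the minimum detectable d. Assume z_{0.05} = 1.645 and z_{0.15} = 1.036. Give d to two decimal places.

For two independent groups of n = 427 each: d_min = (z_{α} + z_β)·√(2/n).
z-sum = 1.645 + 1.036 = 2.681.
d_min = 2.681 × √(2/427) = 2.681 × 0.0684 = 0.183.

d_min ≈ 0.18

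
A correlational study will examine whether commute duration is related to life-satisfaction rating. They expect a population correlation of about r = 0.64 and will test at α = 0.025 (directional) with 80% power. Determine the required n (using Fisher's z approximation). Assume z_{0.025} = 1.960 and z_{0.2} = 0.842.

n = 17

Fisher's z: C = ½·ln((1+r)/(1−r)) = ½·ln(4.5556) = 0.7582.
n = ((z_{α} + z_β)/C)² + 3.
(1.960 + 0.842) / 0.7582 = 2.802 / 0.7582 = 3.696.
n = 3.696² + 3 = 13.66 + 3 = 16.7.
Round up.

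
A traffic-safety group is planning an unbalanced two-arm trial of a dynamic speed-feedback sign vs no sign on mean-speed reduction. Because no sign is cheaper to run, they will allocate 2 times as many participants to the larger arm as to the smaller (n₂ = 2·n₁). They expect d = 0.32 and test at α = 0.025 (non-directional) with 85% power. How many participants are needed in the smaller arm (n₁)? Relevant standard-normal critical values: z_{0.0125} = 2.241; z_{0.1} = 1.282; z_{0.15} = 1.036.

n₁ = 158

With allocation ratio k = n₂/n₁ = 2, Var(x̄₁−x̄₂) = σ²(1/n₁ + 1/(k·n₁)) = σ²·(k+1)/(k·n₁).
So n₁ = (1 + 1/k)·((z_{α/2} + z_β)/d)² = 1.500 × (3.277/0.32)².
n₁ = 1.500 × 104.87 = 157.3.
Round up: n₁ = 158, giving n₂ = 2 × 158 = 316.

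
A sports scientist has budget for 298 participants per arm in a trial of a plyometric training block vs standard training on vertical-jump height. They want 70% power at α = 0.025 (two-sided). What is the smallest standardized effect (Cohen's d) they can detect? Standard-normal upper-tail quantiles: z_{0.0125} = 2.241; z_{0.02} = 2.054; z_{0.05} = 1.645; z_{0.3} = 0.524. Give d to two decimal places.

d_min ≈ 0.23

For two independent groups of n = 298 each: d_min = (z_{α/2} + z_β)·√(2/n).
z-sum = 2.241 + 0.524 = 2.765.
d_min = 2.765 × √(2/298) = 2.765 × 0.0819 = 0.227.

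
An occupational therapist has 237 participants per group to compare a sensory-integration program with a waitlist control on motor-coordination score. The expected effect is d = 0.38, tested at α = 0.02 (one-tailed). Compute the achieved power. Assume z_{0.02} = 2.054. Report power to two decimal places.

power ≈ 0.98

For two equal groups, power = Φ(d·√(n/2) − z_{α}).
d·√(n/2) = 0.38 × √(237/2) = 0.38 × 10.886 = 4.137.
z_β = 4.137 − 2.054 = 2.083.
Power = Φ(2.083) = 0.981.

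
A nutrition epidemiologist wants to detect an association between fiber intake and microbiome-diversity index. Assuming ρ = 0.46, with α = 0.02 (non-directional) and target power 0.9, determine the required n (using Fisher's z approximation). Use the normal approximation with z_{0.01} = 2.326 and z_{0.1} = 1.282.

Fisher's z: C = ½·ln((1+r)/(1−r)) = ½·ln(2.7037) = 0.4973.
n = ((z_{α/2} + z_β)/C)² + 3.
(2.326 + 1.282) / 0.4973 = 3.608 / 0.4973 = 7.255.
n = 7.255² + 3 = 52.64 + 3 = 55.6.
Round up.

n = 56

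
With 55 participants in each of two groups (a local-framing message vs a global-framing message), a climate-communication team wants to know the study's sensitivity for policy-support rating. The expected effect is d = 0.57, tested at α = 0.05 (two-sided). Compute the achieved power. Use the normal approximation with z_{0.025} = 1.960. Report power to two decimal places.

For two equal groups, power = Φ(d·√(n/2) − z_{α/2}).
d·√(n/2) = 0.57 × √(55/2) = 0.57 × 5.244 = 2.989.
z_β = 2.989 − 1.960 = 1.029.
Power = Φ(1.029) = 0.848.

power ≈ 0.85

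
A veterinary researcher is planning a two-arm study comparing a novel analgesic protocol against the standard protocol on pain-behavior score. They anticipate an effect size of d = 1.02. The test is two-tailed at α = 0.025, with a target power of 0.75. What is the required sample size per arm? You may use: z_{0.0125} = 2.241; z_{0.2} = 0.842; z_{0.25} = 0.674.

For two independent groups with equal n: n = 2·((z_{α/2} + z_β) / d)².
z_{α/2} + z_β = 2.241 + 0.674 = 2.915.
n = 2 × (2.915 / 1.02)² = 2 × 2.858² = 2 × 8.17 = 16.3.
Round up to the next whole participant.

n = 17 per group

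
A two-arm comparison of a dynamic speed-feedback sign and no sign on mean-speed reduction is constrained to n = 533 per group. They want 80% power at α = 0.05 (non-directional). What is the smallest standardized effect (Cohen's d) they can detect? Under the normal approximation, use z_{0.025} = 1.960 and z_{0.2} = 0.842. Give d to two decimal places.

d_min ≈ 0.17

For two independent groups of n = 533 each: d_min = (z_{α/2} + z_β)·√(2/n).
z-sum = 1.960 + 0.842 = 2.802.
d_min = 2.802 × √(2/533) = 2.802 × 0.0613 = 0.172.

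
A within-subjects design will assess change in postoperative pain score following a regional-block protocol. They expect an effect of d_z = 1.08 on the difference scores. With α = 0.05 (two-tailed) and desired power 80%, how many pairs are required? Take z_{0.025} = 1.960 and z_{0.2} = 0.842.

n = 7 pairs

For a paired (one-sample on differences) test: n = ((z_{α/2} + z_β) / d)².
z_{α/2} + z_β = 1.960 + 0.842 = 2.802.
n = (2.802 / 1.08)² = 2.594² = 6.73.
Round up.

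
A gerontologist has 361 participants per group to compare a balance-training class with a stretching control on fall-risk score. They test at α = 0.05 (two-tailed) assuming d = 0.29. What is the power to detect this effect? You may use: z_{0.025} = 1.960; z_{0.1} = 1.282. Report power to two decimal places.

power ≈ 0.97

For two equal groups, power = Φ(d·√(n/2) − z_{α/2}).
d·√(n/2) = 0.29 × √(361/2) = 0.29 × 13.435 = 3.896.
z_β = 3.896 − 1.960 = 1.936.
Power = Φ(1.936) = 0.974.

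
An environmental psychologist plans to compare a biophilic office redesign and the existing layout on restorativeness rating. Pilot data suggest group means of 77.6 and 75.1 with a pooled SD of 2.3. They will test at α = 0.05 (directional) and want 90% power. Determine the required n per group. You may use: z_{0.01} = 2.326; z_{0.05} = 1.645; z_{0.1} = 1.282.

Cohen's d = |M₁ − M₂| / SD_pooled = |77.6 − 75.1| / 2.3 = 2.5 / 2.3 = 1.087.
For two independent groups with equal n: n = 2·((z_{α} + z_β) / d)².
z_{α} + z_β = 1.645 + 1.282 = 2.927.
n = 2 × (2.927 / 1.087)² = 2 × 2.693² = 2 × 7.25 = 14.5.
Round up to the next whole participant.

n = 15 per group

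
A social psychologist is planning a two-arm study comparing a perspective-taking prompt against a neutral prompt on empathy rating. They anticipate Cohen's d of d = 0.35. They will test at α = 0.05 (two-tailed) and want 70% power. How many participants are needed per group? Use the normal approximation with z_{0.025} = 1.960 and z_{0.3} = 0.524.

For two independent groups with equal n: n = 2·((z_{α/2} + z_β) / d)².
z_{α/2} + z_β = 1.960 + 0.524 = 2.484.
n = 2 × (2.484 / 0.35)² = 2 × 7.097² = 2 × 50.37 = 100.7.
Round up to the next whole participant.

n = 101 per group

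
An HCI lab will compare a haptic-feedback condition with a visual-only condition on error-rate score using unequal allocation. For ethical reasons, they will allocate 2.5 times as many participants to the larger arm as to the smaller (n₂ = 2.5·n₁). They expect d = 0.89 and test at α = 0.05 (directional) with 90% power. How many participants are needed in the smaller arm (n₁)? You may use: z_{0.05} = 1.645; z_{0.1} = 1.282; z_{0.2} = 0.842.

With allocation ratio k = n₂/n₁ = 2.5, Var(x̄₁−x̄₂) = σ²(1/n₁ + 1/(k·n₁)) = σ²·(k+1)/(k·n₁).
So n₁ = (1 + 1/k)·((z_{α} + z_β)/d)² = 1.400 × (2.927/0.89)².
n₁ = 1.400 × 10.82 = 15.1.
Round up: n₁ = 16, giving n₂ = 2.5 × 16 = 40.

n₁ = 16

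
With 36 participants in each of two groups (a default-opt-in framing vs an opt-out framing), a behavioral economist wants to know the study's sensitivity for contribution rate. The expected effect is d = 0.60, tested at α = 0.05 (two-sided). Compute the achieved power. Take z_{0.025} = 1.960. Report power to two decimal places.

For two equal groups, power = Φ(d·√(n/2) − z_{α/2}).
d·√(n/2) = 0.60 × √(36/2) = 0.60 × 4.243 = 2.546.
z_β = 2.546 − 1.960 = 0.586.
Power = Φ(0.586) = 0.721.

power ≈ 0.72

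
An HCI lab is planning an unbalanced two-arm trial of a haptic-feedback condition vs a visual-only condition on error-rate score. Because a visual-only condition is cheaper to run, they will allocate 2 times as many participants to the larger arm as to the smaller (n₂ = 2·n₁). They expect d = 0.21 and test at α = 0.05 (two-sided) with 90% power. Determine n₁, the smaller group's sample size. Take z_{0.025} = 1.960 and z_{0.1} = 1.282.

n₁ = 358

With allocation ratio k = n₂/n₁ = 2, Var(x̄₁−x̄₂) = σ²(1/n₁ + 1/(k·n₁)) = σ²·(k+1)/(k·n₁).
So n₁ = (1 + 1/k)·((z_{α/2} + z_β)/d)² = 1.500 × (3.242/0.21)².
n₁ = 1.500 × 238.33 = 357.5.
Round up: n₁ = 358, giving n₂ = 2 × 358 = 716.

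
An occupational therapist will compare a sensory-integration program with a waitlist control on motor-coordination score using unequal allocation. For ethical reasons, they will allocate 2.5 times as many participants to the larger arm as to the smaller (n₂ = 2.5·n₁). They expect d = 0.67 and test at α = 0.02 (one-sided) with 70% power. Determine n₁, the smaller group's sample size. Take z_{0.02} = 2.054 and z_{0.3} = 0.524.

With allocation ratio k = n₂/n₁ = 2.5, Var(x̄₁−x̄₂) = σ²(1/n₁ + 1/(k·n₁)) = σ²·(k+1)/(k·n₁).
So n₁ = (1 + 1/k)·((z_{α} + z_β)/d)² = 1.400 × (2.578/0.67)².
n₁ = 1.400 × 14.81 = 20.7.
Round up: n₁ = 21, giving n₂ = ⌈2.5 × 21⌉ = ⌈52.5⌉ = 53.

n₁ = 21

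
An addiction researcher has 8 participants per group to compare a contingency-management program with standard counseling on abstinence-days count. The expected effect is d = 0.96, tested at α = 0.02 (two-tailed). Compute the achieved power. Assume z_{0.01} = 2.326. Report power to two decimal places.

power ≈ 0.34

For two equal groups, power = Φ(d·√(n/2) − z_{α/2}).
d·√(n/2) = 0.96 × √(8/2) = 0.96 × 2.000 = 1.920.
z_β = 1.920 − 2.326 = -0.406.
Power = Φ(-0.406) = 0.342.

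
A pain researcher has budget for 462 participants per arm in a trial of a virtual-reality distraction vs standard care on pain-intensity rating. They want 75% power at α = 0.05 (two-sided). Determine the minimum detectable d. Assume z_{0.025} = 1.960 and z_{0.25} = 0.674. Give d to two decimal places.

d_min ≈ 0.17

For two independent groups of n = 462 each: d_min = (z_{α/2} + z_β)·√(2/n).
z-sum = 1.960 + 0.674 = 2.634.
d_min = 2.634 × √(2/462) = 2.634 × 0.0658 = 0.173.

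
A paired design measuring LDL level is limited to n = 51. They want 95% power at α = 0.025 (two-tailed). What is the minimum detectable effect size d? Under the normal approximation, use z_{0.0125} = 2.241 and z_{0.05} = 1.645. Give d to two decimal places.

d_min ≈ 0.54

For a single sample (or paired design) of n = 51: d_min = (z_{α/2} + z_β)/√n.
z-sum = 2.241 + 1.645 = 3.886.
d_min = 3.886 / √51 = 3.886 / 7.141 = 0.544.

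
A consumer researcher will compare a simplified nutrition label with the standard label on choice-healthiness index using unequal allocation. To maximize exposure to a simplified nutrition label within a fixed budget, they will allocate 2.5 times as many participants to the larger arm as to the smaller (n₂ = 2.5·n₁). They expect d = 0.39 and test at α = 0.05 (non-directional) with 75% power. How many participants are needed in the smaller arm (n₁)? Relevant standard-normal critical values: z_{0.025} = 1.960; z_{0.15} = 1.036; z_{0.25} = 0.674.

With allocation ratio k = n₂/n₁ = 2.5, Var(x̄₁−x̄₂) = σ²(1/n₁ + 1/(k·n₁)) = σ²·(k+1)/(k·n₁).
So n₁ = (1 + 1/k)·((z_{α/2} + z_β)/d)² = 1.400 × (2.634/0.39)².
n₁ = 1.400 × 45.61 = 63.9.
Round up: n₁ = 64, giving n₂ = 2.5 × 64 = 160.

n₁ = 64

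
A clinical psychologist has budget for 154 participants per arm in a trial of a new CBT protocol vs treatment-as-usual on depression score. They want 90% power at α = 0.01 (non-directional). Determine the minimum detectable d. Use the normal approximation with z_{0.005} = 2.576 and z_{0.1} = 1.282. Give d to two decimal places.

For two independent groups of n = 154 each: d_min = (z_{α/2} + z_β)·√(2/n).
z-sum = 2.576 + 1.282 = 3.858.
d_min = 3.858 × √(2/154) = 3.858 × 0.1140 = 0.440.

d_min ≈ 0.44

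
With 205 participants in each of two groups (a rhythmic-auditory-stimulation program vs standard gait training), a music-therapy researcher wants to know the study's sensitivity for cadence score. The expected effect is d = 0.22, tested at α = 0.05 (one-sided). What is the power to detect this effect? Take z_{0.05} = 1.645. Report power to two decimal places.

For two equal groups, power = Φ(d·√(n/2) − z_{α}).
d·√(n/2) = 0.22 × √(205/2) = 0.22 × 10.124 = 2.227.
z_β = 2.227 − 1.645 = 0.582.
Power = Φ(0.582) = 0.720.

power ≈ 0.72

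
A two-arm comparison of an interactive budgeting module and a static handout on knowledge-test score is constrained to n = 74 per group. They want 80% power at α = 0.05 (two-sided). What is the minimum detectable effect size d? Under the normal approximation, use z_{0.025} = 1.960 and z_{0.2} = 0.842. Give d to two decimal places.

For two independent groups of n = 74 each: d_min = (z_{α/2} + z_β)·√(2/n).
z-sum = 1.960 + 0.842 = 2.802.
d_min = 2.802 × √(2/74) = 2.802 × 0.1644 = 0.461.

d_min ≈ 0.46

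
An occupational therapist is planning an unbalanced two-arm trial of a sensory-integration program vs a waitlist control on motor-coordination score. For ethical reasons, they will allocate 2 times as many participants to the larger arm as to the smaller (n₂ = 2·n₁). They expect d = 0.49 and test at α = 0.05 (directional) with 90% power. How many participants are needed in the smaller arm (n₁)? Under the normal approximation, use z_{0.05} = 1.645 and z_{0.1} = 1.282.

n₁ = 54

With allocation ratio k = n₂/n₁ = 2, Var(x̄₁−x̄₂) = σ²(1/n₁ + 1/(k·n₁)) = σ²·(k+1)/(k·n₁).
So n₁ = (1 + 1/k)·((z_{α} + z_β)/d)² = 1.500 × (2.927/0.49)².
n₁ = 1.500 × 35.68 = 53.5.
Round up: n₁ = 54, giving n₂ = 2 × 54 = 108.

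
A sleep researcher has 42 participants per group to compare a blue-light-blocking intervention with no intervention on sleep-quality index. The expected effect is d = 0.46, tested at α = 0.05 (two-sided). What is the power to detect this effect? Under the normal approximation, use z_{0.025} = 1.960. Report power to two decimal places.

power ≈ 0.56

For two equal groups, power = Φ(d·√(n/2) − z_{α/2}).
d·√(n/2) = 0.46 × √(42/2) = 0.46 × 4.583 = 2.108.
z_β = 2.108 − 1.960 = 0.148.
Power = Φ(0.148) = 0.559.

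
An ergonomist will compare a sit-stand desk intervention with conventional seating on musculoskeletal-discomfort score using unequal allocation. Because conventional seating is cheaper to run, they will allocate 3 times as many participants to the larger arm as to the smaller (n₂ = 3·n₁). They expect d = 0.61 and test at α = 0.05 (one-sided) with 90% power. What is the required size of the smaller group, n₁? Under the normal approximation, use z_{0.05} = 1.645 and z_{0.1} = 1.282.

With allocation ratio k = n₂/n₁ = 3, Var(x̄₁−x̄₂) = σ²(1/n₁ + 1/(k·n₁)) = σ²·(k+1)/(k·n₁).
So n₁ = (1 + 1/k)·((z_{α} + z_β)/d)² = 1.333 × (2.927/0.61)².
n₁ = 1.333 × 23.02 = 30.7.
Round up: n₁ = 31, giving n₂ = 3 × 31 = 93.

n₁ = 31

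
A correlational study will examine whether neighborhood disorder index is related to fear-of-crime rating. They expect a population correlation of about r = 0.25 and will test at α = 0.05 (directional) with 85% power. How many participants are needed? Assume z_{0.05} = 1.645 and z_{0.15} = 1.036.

Fisher's z: C = ½·ln((1+r)/(1−r)) = ½·ln(1.6667) = 0.2554.
n = ((z_{α} + z_β)/C)² + 3.
(1.645 + 1.036) / 0.2554 = 2.681 / 0.2554 = 10.497.
n = 10.497² + 3 = 110.19 + 3 = 113.2.
Round up.

n = 114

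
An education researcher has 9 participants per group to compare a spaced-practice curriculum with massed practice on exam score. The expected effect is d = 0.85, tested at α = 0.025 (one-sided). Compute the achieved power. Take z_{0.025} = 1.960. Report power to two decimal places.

For two equal groups, power = Φ(d·√(n/2) − z_{α}).
d·√(n/2) = 0.85 × √(9/2) = 0.85 × 2.121 = 1.803.
z_β = 1.803 − 1.960 = -0.157.
Power = Φ(-0.157) = 0.438.

power ≈ 0.44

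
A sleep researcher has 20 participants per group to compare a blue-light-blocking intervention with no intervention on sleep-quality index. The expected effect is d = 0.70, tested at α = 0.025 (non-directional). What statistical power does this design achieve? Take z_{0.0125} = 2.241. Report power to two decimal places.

power ≈ 0.49

For two equal groups, power = Φ(d·√(n/2) − z_{α/2}).
d·√(n/2) = 0.70 × √(20/2) = 0.70 × 3.162 = 2.214.
z_β = 2.214 − 2.241 = -0.027.
Power = Φ(-0.027) = 0.489.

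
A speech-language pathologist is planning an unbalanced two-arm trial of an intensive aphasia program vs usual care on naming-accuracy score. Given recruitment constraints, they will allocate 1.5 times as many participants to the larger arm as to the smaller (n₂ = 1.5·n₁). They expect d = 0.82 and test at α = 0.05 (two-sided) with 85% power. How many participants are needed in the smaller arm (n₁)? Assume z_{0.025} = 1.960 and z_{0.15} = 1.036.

n₁ = 23

With allocation ratio k = n₂/n₁ = 1.5, Var(x̄₁−x̄₂) = σ²(1/n₁ + 1/(k·n₁)) = σ²·(k+1)/(k·n₁).
So n₁ = (1 + 1/k)·((z_{α/2} + z_β)/d)² = 1.667 × (2.996/0.82)².
n₁ = 1.667 × 13.35 = 22.2.
Round up: n₁ = 23, giving n₂ = ⌈1.5 × 23⌉ = ⌈34.5⌉ = 35.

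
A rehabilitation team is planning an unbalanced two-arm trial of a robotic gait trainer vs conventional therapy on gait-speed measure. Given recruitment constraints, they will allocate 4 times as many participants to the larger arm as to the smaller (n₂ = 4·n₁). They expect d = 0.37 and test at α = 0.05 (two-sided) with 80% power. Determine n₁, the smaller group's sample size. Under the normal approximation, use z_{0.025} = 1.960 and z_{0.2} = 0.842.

With allocation ratio k = n₂/n₁ = 4, Var(x̄₁−x̄₂) = σ²(1/n₁ + 1/(k·n₁)) = σ²·(k+1)/(k·n₁).
So n₁ = (1 + 1/k)·((z_{α/2} + z_β)/d)² = 1.250 × (2.802/0.37)².
n₁ = 1.250 × 57.35 = 71.7.
Round up: n₁ = 72, giving n₂ = 4 × 72 = 288.

n₁ = 72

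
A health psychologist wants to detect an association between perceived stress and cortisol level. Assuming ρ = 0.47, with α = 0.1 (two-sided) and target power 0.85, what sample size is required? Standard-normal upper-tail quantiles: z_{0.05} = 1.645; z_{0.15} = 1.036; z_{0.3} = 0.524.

n = 31

Fisher's z: C = ½·ln((1+r)/(1−r)) = ½·ln(2.7736) = 0.5101.
n = ((z_{α/2} + z_β)/C)² + 3.
(1.645 + 1.036) / 0.5101 = 2.681 / 0.5101 = 5.256.
n = 5.256² + 3 = 27.62 + 3 = 30.6.
Round up.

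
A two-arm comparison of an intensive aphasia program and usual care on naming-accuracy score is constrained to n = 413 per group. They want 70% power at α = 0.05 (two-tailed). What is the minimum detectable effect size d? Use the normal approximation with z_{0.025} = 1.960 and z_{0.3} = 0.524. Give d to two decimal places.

For two independent groups of n = 413 each: d_min = (z_{α/2} + z_β)·√(2/n).
z-sum = 1.960 + 0.524 = 2.484.
d_min = 2.484 × √(2/413) = 2.484 × 0.0696 = 0.173.

d_min ≈ 0.17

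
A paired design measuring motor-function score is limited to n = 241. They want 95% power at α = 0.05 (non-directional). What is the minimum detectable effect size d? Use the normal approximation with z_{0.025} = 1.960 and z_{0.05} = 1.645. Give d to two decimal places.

d_min ≈ 0.23

For a single sample (or paired design) of n = 241: d_min = (z_{α/2} + z_β)/√n.
z-sum = 1.960 + 1.645 = 3.605.
d_min = 3.605 / √241 = 3.605 / 15.524 = 0.232.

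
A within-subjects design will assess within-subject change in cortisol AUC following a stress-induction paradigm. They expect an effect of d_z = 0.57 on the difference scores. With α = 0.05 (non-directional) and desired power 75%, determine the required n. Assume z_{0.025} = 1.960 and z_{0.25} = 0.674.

n = 22 pairs

For a paired (one-sample on differences) test: n = ((z_{α/2} + z_β) / d)².
z_{α/2} + z_β = 1.960 + 0.674 = 2.634.
n = (2.634 / 0.57)² = 4.621² = 21.35.
Round up.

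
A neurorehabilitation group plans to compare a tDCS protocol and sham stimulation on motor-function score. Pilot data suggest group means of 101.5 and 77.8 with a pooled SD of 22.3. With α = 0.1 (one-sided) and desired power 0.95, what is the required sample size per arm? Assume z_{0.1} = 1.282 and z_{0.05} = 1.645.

Cohen's d = |M₁ − M₂| / SD_pooled = |101.5 − 77.8| / 22.3 = 23.7 / 22.3 = 1.063.
For two independent groups with equal n: n = 2·((z_{α} + z_β) / d)².
z_{α} + z_β = 1.282 + 1.645 = 2.927.
n = 2 × (2.927 / 1.063)² = 2 × 2.754² = 2 × 7.58 = 15.2.
Round up to the next whole participant.

n = 16 per group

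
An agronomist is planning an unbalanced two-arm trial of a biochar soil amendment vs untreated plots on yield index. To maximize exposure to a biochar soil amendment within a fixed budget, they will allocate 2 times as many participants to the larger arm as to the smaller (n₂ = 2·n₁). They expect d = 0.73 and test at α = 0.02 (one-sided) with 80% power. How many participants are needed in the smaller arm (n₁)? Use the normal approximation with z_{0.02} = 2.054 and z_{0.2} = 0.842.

n₁ = 24

With allocation ratio k = n₂/n₁ = 2, Var(x̄₁−x̄₂) = σ²(1/n₁ + 1/(k·n₁)) = σ²·(k+1)/(k·n₁).
So n₁ = (1 + 1/k)·((z_{α} + z_β)/d)² = 1.500 × (2.896/0.73)².
n₁ = 1.500 × 15.74 = 23.6.
Round up: n₁ = 24, giving n₂ = 2 × 24 = 48.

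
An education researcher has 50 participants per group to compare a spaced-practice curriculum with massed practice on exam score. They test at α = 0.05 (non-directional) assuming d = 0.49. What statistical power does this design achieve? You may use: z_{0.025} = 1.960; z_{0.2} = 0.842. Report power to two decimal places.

For two equal groups, power = Φ(d·√(n/2) − z_{α/2}).
d·√(n/2) = 0.49 × √(50/2) = 0.49 × 5.000 = 2.450.
z_β = 2.450 − 1.960 = 0.490.
Power = Φ(0.490) = 0.688.

power ≈ 0.69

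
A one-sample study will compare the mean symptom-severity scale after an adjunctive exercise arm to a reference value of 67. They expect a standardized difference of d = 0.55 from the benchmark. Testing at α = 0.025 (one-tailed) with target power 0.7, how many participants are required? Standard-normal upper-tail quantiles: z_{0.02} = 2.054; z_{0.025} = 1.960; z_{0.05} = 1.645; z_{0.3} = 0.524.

For a one-sample test: n = ((z_{α} + z_β) / d)².
z_{α} + z_β = 1.960 + 0.524 = 2.484.
n = (2.484 / 0.55)² = 4.516² = 20.40.
Round up.

n = 21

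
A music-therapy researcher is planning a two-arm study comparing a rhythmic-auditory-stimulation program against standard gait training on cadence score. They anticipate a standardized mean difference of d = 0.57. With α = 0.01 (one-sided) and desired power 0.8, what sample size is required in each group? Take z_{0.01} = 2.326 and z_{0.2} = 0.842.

n = 62 per group

For two independent groups with equal n: n = 2·((z_{α} + z_β) / d)².
z_{α} + z_β = 2.326 + 0.842 = 3.168.
n = 2 × (3.168 / 0.57)² = 2 × 5.558² = 2 × 30.89 = 61.8.
Round up to the next whole participant.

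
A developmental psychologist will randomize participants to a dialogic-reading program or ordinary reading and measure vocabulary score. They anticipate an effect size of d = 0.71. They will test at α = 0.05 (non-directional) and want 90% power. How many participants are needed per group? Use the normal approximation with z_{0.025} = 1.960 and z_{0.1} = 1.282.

For two independent groups with equal n: n = 2·((z_{α/2} + z_β) / d)².
z_{α/2} + z_β = 1.960 + 1.282 = 3.242.
n = 2 × (3.242 / 0.71)² = 2 × 4.566² = 2 × 20.85 = 41.7.
Round up to the next whole participant.

n = 42 per group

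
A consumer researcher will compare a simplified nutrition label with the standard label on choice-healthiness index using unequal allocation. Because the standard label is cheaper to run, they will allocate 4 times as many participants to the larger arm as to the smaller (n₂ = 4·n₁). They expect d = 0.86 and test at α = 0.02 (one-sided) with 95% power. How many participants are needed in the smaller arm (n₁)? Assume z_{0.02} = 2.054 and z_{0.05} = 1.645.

n₁ = 24

With allocation ratio k = n₂/n₁ = 4, Var(x̄₁−x̄₂) = σ²(1/n₁ + 1/(k·n₁)) = σ²·(k+1)/(k·n₁).
So n₁ = (1 + 1/k)·((z_{α} + z_β)/d)² = 1.250 × (3.699/0.86)².
n₁ = 1.250 × 18.50 = 23.1.
Round up: n₁ = 24, giving n₂ = 4 × 24 = 96.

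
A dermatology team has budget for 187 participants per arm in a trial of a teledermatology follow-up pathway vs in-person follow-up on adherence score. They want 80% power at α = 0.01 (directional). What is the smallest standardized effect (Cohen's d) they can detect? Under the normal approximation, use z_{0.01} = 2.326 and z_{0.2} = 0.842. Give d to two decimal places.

d_min ≈ 0.33

For two independent groups of n = 187 each: d_min = (z_{α} + z_β)·√(2/n).
z-sum = 2.326 + 0.842 = 3.168.
d_min = 3.168 × √(2/187) = 3.168 × 0.1034 = 0.328.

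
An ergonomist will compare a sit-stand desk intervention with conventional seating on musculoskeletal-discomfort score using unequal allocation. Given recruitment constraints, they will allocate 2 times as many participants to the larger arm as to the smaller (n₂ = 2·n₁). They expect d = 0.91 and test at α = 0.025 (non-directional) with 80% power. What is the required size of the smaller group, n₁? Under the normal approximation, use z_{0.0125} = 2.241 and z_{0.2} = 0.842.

n₁ = 18

With allocation ratio k = n₂/n₁ = 2, Var(x̄₁−x̄₂) = σ²(1/n₁ + 1/(k·n₁)) = σ²·(k+1)/(k·n₁).
So n₁ = (1 + 1/k)·((z_{α/2} + z_β)/d)² = 1.500 × (3.083/0.91)².
n₁ = 1.500 × 11.48 = 17.2.
Round up: n₁ = 18, giving n₂ = 2 × 18 = 36.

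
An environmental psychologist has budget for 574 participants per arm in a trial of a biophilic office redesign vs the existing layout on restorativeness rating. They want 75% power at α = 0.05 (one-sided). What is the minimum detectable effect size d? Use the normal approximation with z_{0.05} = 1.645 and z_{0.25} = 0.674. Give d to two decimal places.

For two independent groups of n = 574 each: d_min = (z_{α} + z_β)·√(2/n).
z-sum = 1.645 + 0.674 = 2.319.
d_min = 2.319 × √(2/574) = 2.319 × 0.0590 = 0.137.

d_min ≈ 0.14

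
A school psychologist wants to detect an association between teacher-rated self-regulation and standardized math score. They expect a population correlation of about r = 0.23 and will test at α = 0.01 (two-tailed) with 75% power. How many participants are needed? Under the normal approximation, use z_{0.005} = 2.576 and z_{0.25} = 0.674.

Fisher's z: C = ½·ln((1+r)/(1−r)) = ½·ln(1.5974) = 0.2342.
n = ((z_{α/2} + z_β)/C)² + 3.
(2.576 + 0.674) / 0.2342 = 3.250 / 0.2342 = 13.877.
n = 13.877² + 3 = 192.57 + 3 = 195.6.
Round up.

n = 196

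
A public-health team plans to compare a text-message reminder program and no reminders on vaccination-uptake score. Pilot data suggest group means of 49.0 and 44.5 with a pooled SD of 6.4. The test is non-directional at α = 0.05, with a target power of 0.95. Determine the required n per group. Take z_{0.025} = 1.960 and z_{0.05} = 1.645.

Cohen's d = |M₁ − M₂| / SD_pooled = |49.0 − 44.5| / 6.4 = 4.5 / 6.4 = 0.703.
For two independent groups with equal n: n = 2·((z_{α/2} + z_β) / d)².
z_{α/2} + z_β = 1.960 + 1.645 = 3.605.
n = 2 × (3.605 / 0.703)² = 2 × 5.128² = 2 × 26.30 = 52.6.
Round up to the next whole participant.

n = 53 per group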